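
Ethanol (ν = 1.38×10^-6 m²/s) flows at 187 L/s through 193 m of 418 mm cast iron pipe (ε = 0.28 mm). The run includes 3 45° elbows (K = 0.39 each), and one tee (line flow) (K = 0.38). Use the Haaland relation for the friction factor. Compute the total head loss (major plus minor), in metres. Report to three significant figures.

V = 4Q/(πD²) = 1.363 m/s; V²/2g = 0.09465 m
Re = 4.13×10^5, ε/D = 6.70×10^-4 → f = 0.01871 (Haaland)
Major: h_f = f(L/D)·V²/2g = 0.01871·461.7·0.09465 = 0.8178 m
Minor: ΣK = 1.55; h_m = ΣK·V²/2g = 0.1467 m
Total H_L = 0.8178 + 0.1467 = 0.9645 m

H_L ≈ 0.965 m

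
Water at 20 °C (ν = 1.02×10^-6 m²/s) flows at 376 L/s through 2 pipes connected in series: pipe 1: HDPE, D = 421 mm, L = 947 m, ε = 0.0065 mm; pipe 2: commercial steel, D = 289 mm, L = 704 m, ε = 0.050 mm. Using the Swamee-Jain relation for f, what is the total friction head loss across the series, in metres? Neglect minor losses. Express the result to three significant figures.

Pipe 1: V = 2.701 m/s, Re = 1.11×10^6, ε/D = 1.54×10^-5, f = 0.01179, h_1 = f(L/D)V²/2g = 9.866 m
Pipe 2: V = 5.732 m/s, Re = 1.62×10^6, ε/D = 1.73×10^-4, f = 0.01410, h_2 = f(L/D)V²/2g = 57.51 m
Series → Q common, losses add: H = Σh = 67.38 m

H ≈ 67.4 m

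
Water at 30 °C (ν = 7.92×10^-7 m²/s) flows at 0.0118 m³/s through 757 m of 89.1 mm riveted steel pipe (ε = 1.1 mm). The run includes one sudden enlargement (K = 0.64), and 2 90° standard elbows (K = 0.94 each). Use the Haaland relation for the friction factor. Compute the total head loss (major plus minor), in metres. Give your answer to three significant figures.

V = 4Q/(πD²) = 1.893 m/s; V²/2g = 0.1825 m
Re = 2.13×10^5, ε/D = 0.0123 → f = 0.04107 (Haaland)
Major: h_f = f(L/D)·V²/2g = 0.04107·8496·0.1825 = 63.70 m
Minor: ΣK = 2.52; h_m = ΣK·V²/2g = 0.4600 m
Total H_L = 63.70 + 0.4600 = 64.16 m

H_L ≈ 64.2 m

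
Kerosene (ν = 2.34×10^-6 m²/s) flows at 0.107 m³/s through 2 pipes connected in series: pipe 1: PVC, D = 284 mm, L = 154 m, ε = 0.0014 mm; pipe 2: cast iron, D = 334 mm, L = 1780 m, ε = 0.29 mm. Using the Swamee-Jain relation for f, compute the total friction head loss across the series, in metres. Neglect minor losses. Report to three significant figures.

Pipe 1: V = 1.689 m/s, Re = 2.05×10^5, ε/D = 4.93×10^-6, f = 0.01550, h_1 = f(L/D)V²/2g = 1.223 m
Pipe 2: V = 1.221 m/s, Re = 1.74×10^5, ε/D = 8.68×10^-4, f = 0.02085, h_2 = f(L/D)V²/2g = 8.448 m
Series → Q common, losses add: H = Σh = 9.670 m

H ≈ 9.67 m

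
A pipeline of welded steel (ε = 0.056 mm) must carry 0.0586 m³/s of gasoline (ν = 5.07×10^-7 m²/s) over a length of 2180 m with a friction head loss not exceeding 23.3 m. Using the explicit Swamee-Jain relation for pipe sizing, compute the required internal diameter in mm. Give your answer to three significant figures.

Swamee-Jain (Type III): D = 0.66·[ε^1.25·(LQ²/(gh_f))^4.75 + ν·Q^9.4·(L/(gh_f))^5.2]^0.04
LQ²/(gh_f) = 0.03275; L/(gh_f) = 9.537
Term 1 = ε^1.25·(…)^4.75 = 4.29×10^-13; Term 2 = ν·Q^9.4·(…)^5.2 = 1.65×10^-13
D = 0.66·(4.29×10^-13 + 1.65×10^-13)^0.04 = 0.2140 m = 214 mm
Check: V = 1.63 m/s, Re = 6.88×10^5, f = 0.01572, h_f = 21.6 m ≈ 23.3 m ✓

D ≈ 214 mm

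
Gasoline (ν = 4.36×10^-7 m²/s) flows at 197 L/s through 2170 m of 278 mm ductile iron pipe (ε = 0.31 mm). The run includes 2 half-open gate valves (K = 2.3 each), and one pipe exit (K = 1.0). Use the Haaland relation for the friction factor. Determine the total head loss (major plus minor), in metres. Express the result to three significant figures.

H_L ≈ 88.2 m

V = 4Q/(πD²) = 3.246 m/s; V²/2g = 0.5369 m
Re = 2.07×10^6, ε/D = 0.00112 → f = 0.02033 (Haaland)
Major: h_f = f(L/D)·V²/2g = 0.02033·7806·0.5369 = 85.19 m
Minor: ΣK = 5.60; h_m = ΣK·V²/2g = 3.007 m
Total H_L = 85.19 + 3.007 = 88.19 m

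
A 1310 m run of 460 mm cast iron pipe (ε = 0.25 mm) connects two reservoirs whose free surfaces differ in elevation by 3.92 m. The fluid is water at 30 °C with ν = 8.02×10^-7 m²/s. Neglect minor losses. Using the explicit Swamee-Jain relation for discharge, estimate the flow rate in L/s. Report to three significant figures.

Swamee-Jain (Type II): Q = -0.965·√(gD⁵h_f/L)·ln[ε/(3.7D) + √(3.17ν²L/(gD³h_f))]
√(gD⁵h_f/L) = √(9.81·0.460⁵·3.92/1310) = 0.02459
ε/(3.7D) = 1.47×10^-4; √(3.17ν²L/(gD³h_f)) = 2.67×10^-5
Q = -0.965·0.02459·ln(1.736×10^-4) = 0.2055 m³/s
Check: V = 1.24 m/s, Re = 7.09×10^5, f = 0.01778, h_f = 3.94 m ≈ 3.92 m ✓

Q ≈ 205 L/s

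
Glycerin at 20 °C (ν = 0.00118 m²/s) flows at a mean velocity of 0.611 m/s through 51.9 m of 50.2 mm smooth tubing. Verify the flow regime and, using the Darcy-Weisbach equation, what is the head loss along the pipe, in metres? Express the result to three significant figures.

h_f ≈ 48.4 m

Re = VD/ν = 0.611·0.05020/0.00118 = 26.0 → laminar (Re < 2300)
f = 64/Re = 2.462
h_f = f(L/D)V²/(2g) = 2.462·(51.9/0.05020)·0.611²/(2·9.81) = 48.44 m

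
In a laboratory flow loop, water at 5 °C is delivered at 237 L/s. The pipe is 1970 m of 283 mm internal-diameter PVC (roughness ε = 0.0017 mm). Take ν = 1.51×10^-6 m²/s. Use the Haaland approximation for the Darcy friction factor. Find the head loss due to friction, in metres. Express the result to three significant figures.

h_f ≈ 62.3 m

V = 4Q/(πD²) = 4·0.237/(π·0.283²) = 3.768 m/s
Re = VD/ν = 3.768·0.283/1.51×10^-6 = 7.06×10^5 → turbulent
ε/D = 0.0017/283 = 6.01×10^-6
Haaland: f = 0.01238
h_f = f(L/D)V²/(2g) = 0.01238·(1970/0.283)·3.768²/(2·9.81) = 62.34 m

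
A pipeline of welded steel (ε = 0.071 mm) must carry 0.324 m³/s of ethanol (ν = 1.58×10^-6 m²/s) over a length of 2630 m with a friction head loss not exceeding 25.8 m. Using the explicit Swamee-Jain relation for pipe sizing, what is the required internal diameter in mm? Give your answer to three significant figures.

D ≈ 426 mm

Swamee-Jain (Type III): D = 0.66·[ε^1.25·(LQ²/(gh_f))^4.75 + ν·Q^9.4·(L/(gh_f))^5.2]^0.04
LQ²/(gh_f) = 1.091; L/(gh_f) = 10.39
Term 1 = ε^1.25·(…)^4.75 = 9.85×10^-6; Term 2 = ν·Q^9.4·(…)^5.2 = 7.66×10^-6
D = 0.66·(9.85×10^-6 + 7.66×10^-6)^0.04 = 0.4259 m = 426 mm
Check: V = 2.27 m/s, Re = 6.13×10^5, f = 0.01492, h_f = 24.3 m ≈ 25.8 m ✓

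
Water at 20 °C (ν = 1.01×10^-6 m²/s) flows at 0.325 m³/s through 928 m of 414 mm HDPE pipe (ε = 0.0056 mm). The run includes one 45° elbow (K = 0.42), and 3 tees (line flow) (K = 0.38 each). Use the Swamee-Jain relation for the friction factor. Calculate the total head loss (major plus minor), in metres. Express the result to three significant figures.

V = 4Q/(πD²) = 2.414 m/s; V²/2g = 0.2971 m
Re = 9.90×10^5, ε/D = 1.35×10^-5 → f = 0.01195 (Swamee-Jain)
Major: h_f = f(L/D)·V²/2g = 0.01195·2242·0.2971 = 7.961 m
Minor: ΣK = 1.56; h_m = ΣK·V²/2g = 0.4635 m
Total H_L = 7.961 + 0.4635 = 8.424 m

H_L ≈ 8.42 m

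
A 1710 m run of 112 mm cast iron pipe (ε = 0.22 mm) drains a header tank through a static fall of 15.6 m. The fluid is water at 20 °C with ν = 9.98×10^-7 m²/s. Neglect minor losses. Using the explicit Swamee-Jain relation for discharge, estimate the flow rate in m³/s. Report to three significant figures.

Q ≈ 0.00882 m³/s

Swamee-Jain (Type II): Q = -0.965·√(gD⁵h_f/L)·ln[ε/(3.7D) + √(3.17ν²L/(gD³h_f))]
√(gD⁵h_f/L) = √(9.81·0.112⁵·15.6/1710) = 0.001256
ε/(3.7D) = 5.31×10^-4; √(3.17ν²L/(gD³h_f)) = 1.58×10^-4
Q = -0.965·0.001256·ln(6.894×10^-4) = 0.008822 m³/s
Check: V = 0.895 m/s, Re = 1.00×10^5, f = 0.02523, h_f = 15.7 m ≈ 15.6 m ✓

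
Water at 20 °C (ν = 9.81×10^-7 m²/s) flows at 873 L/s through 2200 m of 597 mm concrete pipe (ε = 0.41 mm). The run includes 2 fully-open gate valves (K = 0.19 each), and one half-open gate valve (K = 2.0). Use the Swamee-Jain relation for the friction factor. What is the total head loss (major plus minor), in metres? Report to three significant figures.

H_L ≈ 34.5 m

V = 4Q/(πD²) = 3.119 m/s; V²/2g = 0.4957 m
Re = 1.90×10^6, ε/D = 6.87×10^-4 → f = 0.01824 (Swamee-Jain)
Major: h_f = f(L/D)·V²/2g = 0.01824·3685·0.4957 = 33.32 m
Minor: ΣK = 2.38; h_m = ΣK·V²/2g = 1.180 m
Total H_L = 33.32 + 1.180 = 34.50 m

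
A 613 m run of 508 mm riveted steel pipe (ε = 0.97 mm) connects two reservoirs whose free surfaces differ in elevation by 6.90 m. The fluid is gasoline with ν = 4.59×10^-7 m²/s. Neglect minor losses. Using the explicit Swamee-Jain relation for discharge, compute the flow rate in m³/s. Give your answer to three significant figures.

Q ≈ 0.446 m³/s

Swamee-Jain (Type II): Q = -0.965·√(gD⁵h_f/L)·ln[ε/(3.7D) + √(3.17ν²L/(gD³h_f))]
√(gD⁵h_f/L) = √(9.81·0.508⁵·6.90/613) = 0.06112
ε/(3.7D) = 5.16×10^-4; √(3.17ν²L/(gD³h_f)) = 6.79×10^-6
Q = -0.965·0.06112·ln(5.229×10^-4) = 0.4457 m³/s
Check: V = 2.20 m/s, Re = 2.43×10^6, f = 0.02326, h_f = 6.92 m ≈ 6.90 m ✓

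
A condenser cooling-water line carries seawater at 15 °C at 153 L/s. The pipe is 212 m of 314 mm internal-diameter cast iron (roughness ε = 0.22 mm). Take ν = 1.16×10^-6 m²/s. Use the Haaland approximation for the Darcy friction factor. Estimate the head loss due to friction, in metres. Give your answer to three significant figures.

h_f ≈ 2.51 m

V = 4Q/(πD²) = 4·0.153/(π·0.314²) = 1.976 m/s
Re = VD/ν = 1.976·0.314/1.16×10^-6 = 5.35×10^5 → turbulent
ε/D = 0.22/314 = 7.01×10^-4
Haaland: f = 0.01870
h_f = f(L/D)V²/(2g) = 0.01870·(212/0.314)·1.976²/(2·9.81) = 2.513 m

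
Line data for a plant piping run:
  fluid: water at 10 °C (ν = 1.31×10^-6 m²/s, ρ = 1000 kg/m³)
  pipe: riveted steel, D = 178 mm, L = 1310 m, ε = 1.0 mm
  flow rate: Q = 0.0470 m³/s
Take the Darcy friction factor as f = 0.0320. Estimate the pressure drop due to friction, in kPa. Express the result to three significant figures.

Δp ≈ 420 kPa

V = 4Q/(πD²) = 4·0.0470/(π·0.178²) = 1.889 m/s
h_f = f(L/D)V²/(2g) = 0.03200·(1310/0.178)·1.889²/(2·9.81) = 42.82 m
Δp = ρg·h_f = 1000·9.81·42.82 = 420.1 kPa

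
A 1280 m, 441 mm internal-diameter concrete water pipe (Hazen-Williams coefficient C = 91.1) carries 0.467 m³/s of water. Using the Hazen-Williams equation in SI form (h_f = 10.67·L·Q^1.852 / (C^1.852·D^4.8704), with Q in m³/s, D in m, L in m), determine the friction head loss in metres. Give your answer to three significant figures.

h_f ≈ 42.2 m

h_f = 10.67·1280·0.467^1.852 / (91.1^1.852·0.441^4.8704) = 42.23 m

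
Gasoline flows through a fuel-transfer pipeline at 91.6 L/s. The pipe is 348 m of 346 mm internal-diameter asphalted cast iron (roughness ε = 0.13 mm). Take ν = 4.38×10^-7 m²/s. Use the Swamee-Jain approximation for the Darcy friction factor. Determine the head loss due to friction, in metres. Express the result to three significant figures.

V = 4Q/(πD²) = 4·0.0916/(π·0.346²) = 0.9742 m/s
Re = VD/ν = 0.9742·0.346/4.38×10^-7 = 7.70×10^5 → turbulent
ε/D = 0.13/346 = 3.76×10^-4
Swamee-Jain: f = 0.01657
h_f = f(L/D)V²/(2g) = 0.01657·(348/0.346)·0.9742²/(2·9.81) = 0.8061 m

h_f ≈ 0.806 m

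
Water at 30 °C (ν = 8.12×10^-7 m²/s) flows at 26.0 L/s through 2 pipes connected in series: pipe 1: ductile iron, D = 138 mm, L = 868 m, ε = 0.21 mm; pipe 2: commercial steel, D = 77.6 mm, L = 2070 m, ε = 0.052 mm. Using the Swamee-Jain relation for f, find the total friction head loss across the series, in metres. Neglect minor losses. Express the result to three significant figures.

H ≈ 791 m

Pipe 1: V = 1.738 m/s, Re = 2.95×10^5, ε/D = 0.00152, f = 0.02269, h_1 = f(L/D)V²/2g = 21.98 m
Pipe 2: V = 5.497 m/s, Re = 5.25×10^5, ε/D = 6.70×10^-4, f = 0.01873, h_2 = f(L/D)V²/2g = 769.4 m
Series → Q common, losses add: H = Σh = 791.4 m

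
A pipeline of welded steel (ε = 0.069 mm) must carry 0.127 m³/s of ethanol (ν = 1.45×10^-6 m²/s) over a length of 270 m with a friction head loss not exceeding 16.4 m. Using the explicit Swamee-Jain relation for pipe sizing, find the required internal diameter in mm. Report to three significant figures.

D ≈ 208 mm

Swamee-Jain (Type III): D = 0.66·[ε^1.25·(LQ²/(gh_f))^4.75 + ν·Q^9.4·(L/(gh_f))^5.2]^0.04
LQ²/(gh_f) = 0.02707; L/(gh_f) = 1.678
Term 1 = ε^1.25·(…)^4.75 = 2.25×10^-13; Term 2 = ν·Q^9.4·(…)^5.2 = 8.06×10^-14
D = 0.66·(2.25×10^-13 + 8.06×10^-14)^0.04 = 0.2084 m = 208 mm
Check: V = 3.72 m/s, Re = 5.35×10^5, f = 0.01654, h_f = 15.1 m ≈ 16.4 m ✓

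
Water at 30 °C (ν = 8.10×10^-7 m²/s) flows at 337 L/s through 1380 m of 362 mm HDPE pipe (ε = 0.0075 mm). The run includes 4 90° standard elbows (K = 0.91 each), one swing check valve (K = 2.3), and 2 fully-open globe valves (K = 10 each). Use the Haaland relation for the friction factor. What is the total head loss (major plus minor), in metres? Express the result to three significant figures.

H_L ≈ 37.9 m

V = 4Q/(πD²) = 3.274 m/s; V²/2g = 0.5464 m
Re = 1.46×10^6, ε/D = 2.07×10^-5 → f = 0.01138 (Haaland)
Major: h_f = f(L/D)·V²/2g = 0.01138·3812·0.5464 = 23.71 m
Minor: ΣK = 25.9; h_m = ΣK·V²/2g = 14.17 m
Total H_L = 23.71 + 14.17 = 37.88 m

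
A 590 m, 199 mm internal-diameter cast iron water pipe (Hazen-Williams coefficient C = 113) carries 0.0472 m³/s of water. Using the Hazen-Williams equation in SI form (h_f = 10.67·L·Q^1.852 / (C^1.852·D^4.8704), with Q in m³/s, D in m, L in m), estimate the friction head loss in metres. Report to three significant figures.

h_f = 10.67·590·0.0472^1.852 / (113^1.852·0.199^4.8704) = 9.031 m

h_f ≈ 9.03 m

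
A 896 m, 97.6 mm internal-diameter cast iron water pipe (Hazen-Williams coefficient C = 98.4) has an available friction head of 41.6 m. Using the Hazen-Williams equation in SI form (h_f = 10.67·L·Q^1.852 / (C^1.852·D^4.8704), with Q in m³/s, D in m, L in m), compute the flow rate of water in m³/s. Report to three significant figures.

Rearranging: Q = [h_f·C^1.852·D^4.8704 / (10.67·L)]^(1/1.852)
Q = [41.6·98.4^1.852·0.0976^4.8704 / (10.67·896)]^0.540 = 0.01149 m³/s

Q ≈ 0.0115 m³/s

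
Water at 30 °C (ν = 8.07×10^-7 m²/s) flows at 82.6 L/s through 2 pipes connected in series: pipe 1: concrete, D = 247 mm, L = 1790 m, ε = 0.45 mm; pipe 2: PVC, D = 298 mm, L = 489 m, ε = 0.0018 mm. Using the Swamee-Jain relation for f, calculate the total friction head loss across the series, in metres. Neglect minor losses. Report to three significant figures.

Pipe 1: V = 1.724 m/s, Re = 5.28×10^5, ε/D = 0.00182, f = 0.02333, h_1 = f(L/D)V²/2g = 25.61 m
Pipe 2: V = 1.184 m/s, Re = 4.37×10^5, ε/D = 6.04×10^-6, f = 0.01350, h_2 = f(L/D)V²/2g = 1.584 m
Series → Q common, losses add: H = Σh = 27.19 m

H ≈ 27.2 m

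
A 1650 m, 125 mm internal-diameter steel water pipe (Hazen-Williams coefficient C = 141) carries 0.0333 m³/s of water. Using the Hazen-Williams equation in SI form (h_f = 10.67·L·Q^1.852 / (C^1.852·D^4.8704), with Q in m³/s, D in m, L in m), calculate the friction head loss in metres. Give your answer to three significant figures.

h_f ≈ 84.6 m

h_f = 10.67·1650·0.0333^1.852 / (141^1.852·0.125^4.8704) = 84.58 m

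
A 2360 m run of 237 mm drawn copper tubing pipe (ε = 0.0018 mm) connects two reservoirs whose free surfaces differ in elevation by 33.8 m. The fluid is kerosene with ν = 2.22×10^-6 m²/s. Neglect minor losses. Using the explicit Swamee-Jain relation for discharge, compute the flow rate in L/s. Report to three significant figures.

Swamee-Jain (Type II): Q = -0.965·√(gD⁵h_f/L)·ln[ε/(3.7D) + √(3.17ν²L/(gD³h_f))]
√(gD⁵h_f/L) = √(9.81·0.237⁵·33.8/2360) = 0.01025
ε/(3.7D) = 2.05×10^-6; √(3.17ν²L/(gD³h_f)) = 9.14×10^-5
Q = -0.965·0.01025·ln(9.345×10^-5) = 0.09177 m³/s
Check: V = 2.08 m/s, Re = 2.22×10^5, f = 0.01529, h_f = 33.6 m ≈ 33.8 m ✓

Q ≈ 91.8 L/s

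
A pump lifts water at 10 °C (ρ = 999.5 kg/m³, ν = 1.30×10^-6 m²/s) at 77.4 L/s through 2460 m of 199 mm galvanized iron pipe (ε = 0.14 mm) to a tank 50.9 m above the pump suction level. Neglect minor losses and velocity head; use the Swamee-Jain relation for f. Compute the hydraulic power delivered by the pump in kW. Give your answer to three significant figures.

P_hyd ≈ 95.4 kW

V = 4Q/(πD²) = 2.489 m/s; Re = 3.81×10^5; ε/D = 7.04×10^-4; f = 0.01917
h_f = f(L/D)V²/2g = 74.79 m
Total head H = z + h_f = 50.9 + 74.79 = 125.7 m
P_hyd = ρgQH = 999.5·9.81·0.0774·125.7 = 95.39 kW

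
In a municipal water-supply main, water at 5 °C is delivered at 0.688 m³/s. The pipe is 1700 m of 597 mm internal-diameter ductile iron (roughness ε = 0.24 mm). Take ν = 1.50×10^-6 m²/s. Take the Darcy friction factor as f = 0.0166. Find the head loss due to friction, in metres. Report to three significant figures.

h_f ≈ 14.6 m

V = 4Q/(πD²) = 4·0.688/(π·0.597²) = 2.458 m/s
h_f = f(L/D)V²/(2g) = 0.01660·(1700/0.597)·2.458²/(2·9.81) = 14.55 m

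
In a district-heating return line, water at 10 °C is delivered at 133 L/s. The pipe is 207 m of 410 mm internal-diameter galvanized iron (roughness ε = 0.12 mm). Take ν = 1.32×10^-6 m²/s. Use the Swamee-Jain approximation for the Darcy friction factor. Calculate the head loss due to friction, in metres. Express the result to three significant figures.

h_f ≈ 0.442 m

V = 4Q/(πD²) = 4·0.133/(π·0.410²) = 1.007 m/s
Re = VD/ν = 1.007·0.410/1.32×10^-6 = 3.13×10^5 → turbulent
ε/D = 0.12/410 = 2.93×10^-4
Swamee-Jain: f = 0.01694
h_f = f(L/D)V²/(2g) = 0.01694·(207/0.410)·1.007²/(2·9.81) = 0.4425 m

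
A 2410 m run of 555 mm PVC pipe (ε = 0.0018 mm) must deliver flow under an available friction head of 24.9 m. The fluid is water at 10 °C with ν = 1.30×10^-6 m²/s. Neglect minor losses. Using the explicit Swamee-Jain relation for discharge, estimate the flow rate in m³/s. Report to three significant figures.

Q ≈ 0.768 m³/s

Swamee-Jain (Type II): Q = -0.965·√(gD⁵h_f/L)·ln[ε/(3.7D) + √(3.17ν²L/(gD³h_f))]
√(gD⁵h_f/L) = √(9.81·0.555⁵·24.9/2410) = 0.07306
ε/(3.7D) = 8.77×10^-7; √(3.17ν²L/(gD³h_f)) = 1.76×10^-5
Q = -0.965·0.07306·ln(1.846×10^-5) = 0.7684 m³/s
Check: V = 3.18 m/s, Re = 1.36×10^6, f = 0.01113, h_f = 24.9 m ≈ 24.9 m ✓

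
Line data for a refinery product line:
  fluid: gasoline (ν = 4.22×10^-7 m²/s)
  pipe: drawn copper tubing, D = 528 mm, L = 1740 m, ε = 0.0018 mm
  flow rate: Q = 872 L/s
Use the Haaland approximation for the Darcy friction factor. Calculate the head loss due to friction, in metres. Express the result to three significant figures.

V = 4Q/(πD²) = 4·0.872/(π·0.528²) = 3.983 m/s
Re = VD/ν = 3.983·0.528/4.22×10^-7 = 4.98×10^6 → turbulent
ε/D = 0.0018/528 = 3.41×10^-6
Haaland: f = 0.009175
h_f = f(L/D)V²/(2g) = 0.009175·(1740/0.528)·3.983²/(2·9.81) = 24.44 m

h_f ≈ 24.4 m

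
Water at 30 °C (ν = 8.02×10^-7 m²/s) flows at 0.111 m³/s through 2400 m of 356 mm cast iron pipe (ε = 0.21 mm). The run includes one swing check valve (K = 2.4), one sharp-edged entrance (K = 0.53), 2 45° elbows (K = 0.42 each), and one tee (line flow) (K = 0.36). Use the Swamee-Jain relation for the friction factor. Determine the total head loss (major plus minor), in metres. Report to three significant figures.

V = 4Q/(πD²) = 1.115 m/s; V²/2g = 0.06338 m
Re = 4.95×10^5, ε/D = 5.90×10^-4 → f = 0.01832 (Swamee-Jain)
Major: h_f = f(L/D)·V²/2g = 0.01832·6742·0.06338 = 7.830 m
Minor: ΣK = 4.13; h_m = ΣK·V²/2g = 0.2618 m
Total H_L = 7.830 + 0.2618 = 8.092 m

H_L ≈ 8.09 m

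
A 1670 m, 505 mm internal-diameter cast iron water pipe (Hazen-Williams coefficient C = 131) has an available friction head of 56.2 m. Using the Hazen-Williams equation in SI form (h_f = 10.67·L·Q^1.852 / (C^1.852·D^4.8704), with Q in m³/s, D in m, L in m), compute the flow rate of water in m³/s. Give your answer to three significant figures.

Q ≈ 0.969 m³/s

Rearranging: Q = [h_f·C^1.852·D^4.8704 / (10.67·L)]^(1/1.852)
Q = [56.2·131^1.852·0.505^4.8704 / (10.67·1670)]^0.540 = 0.9693 m³/s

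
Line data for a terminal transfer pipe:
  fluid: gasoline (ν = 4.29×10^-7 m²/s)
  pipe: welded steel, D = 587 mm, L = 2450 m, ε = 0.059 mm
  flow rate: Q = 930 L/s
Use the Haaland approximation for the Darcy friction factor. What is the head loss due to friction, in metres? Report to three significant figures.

V = 4Q/(πD²) = 4·0.930/(π·0.587²) = 3.437 m/s
Re = VD/ν = 3.437·0.587/4.29×10^-7 = 4.70×10^6 → turbulent
ε/D = 0.059/587 = 1.01×10^-4
Haaland: f = 0.01235
h_f = f(L/D)V²/(2g) = 0.01235·(2450/0.587)·3.437²/(2·9.81) = 31.02 m

h_f ≈ 31.0 m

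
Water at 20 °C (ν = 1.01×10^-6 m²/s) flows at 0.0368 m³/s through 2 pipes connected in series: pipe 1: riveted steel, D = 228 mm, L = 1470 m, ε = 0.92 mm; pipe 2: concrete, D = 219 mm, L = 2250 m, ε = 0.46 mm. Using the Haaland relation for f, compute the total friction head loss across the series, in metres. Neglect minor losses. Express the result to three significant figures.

Pipe 1: V = 0.9013 m/s, Re = 2.03×10^5, ε/D = 0.00404, f = 0.02903, h_1 = f(L/D)V²/2g = 7.751 m
Pipe 2: V = 0.9769 m/s, Re = 2.12×10^5, ε/D = 0.00210, f = 0.02450, h_2 = f(L/D)V²/2g = 12.24 m
Series → Q common, losses add: H = Σh = 19.99 m

H ≈ 20.0 m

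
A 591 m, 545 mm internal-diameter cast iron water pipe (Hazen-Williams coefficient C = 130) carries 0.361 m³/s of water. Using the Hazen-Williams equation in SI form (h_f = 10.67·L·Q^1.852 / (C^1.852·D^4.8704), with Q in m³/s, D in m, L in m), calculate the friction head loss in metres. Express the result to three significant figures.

h_f = 10.67·591·0.361^1.852 / (130^1.852·0.545^4.8704) = 2.234 m

h_f ≈ 2.23 m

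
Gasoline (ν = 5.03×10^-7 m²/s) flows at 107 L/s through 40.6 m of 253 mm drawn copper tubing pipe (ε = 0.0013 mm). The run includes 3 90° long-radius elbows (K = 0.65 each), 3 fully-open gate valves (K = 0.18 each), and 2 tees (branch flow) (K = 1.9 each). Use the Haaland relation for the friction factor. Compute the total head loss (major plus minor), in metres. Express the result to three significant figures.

H_L ≈ 1.88 m

V = 4Q/(πD²) = 2.128 m/s; V²/2g = 0.2309 m
Re = 1.07×10^6, ε/D = 5.14×10^-6 → f = 0.01155 (Haaland)
Major: h_f = f(L/D)·V²/2g = 0.01155·160.5·0.2309 = 0.4278 m
Minor: ΣK = 6.29; h_m = ΣK·V²/2g = 1.452 m
Total H_L = 0.4278 + 1.452 = 1.880 m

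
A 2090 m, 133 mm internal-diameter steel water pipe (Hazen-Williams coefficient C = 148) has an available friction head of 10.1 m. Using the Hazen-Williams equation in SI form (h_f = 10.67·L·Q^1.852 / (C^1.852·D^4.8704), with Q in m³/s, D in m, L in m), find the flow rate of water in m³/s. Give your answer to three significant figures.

Q ≈ 0.0115 m³/s

Rearranging: Q = [h_f·C^1.852·D^4.8704 / (10.67·L)]^(1/1.852)
Q = [10.1·148^1.852·0.133^4.8704 / (10.67·2090)]^0.540 = 0.01150 m³/s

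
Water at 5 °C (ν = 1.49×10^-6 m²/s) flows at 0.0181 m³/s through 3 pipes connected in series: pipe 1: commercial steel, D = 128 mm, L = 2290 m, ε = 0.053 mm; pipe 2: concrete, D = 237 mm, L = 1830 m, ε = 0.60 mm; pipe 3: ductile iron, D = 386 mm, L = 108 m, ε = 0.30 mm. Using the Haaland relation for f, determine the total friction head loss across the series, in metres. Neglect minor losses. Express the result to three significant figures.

H ≈ 36.5 m

Pipe 1: V = 1.407 m/s, Re = 1.21×10^5, ε/D = 4.14×10^-4, f = 0.01922, h_1 = f(L/D)V²/2g = 34.67 m
Pipe 2: V = 0.4103 m/s, Re = 6.53×10^4, ε/D = 0.00253, f = 0.02695, h_2 = f(L/D)V²/2g = 1.785 m
Pipe 3: V = 0.1547 m/s, Re = 4.01×10^4, ε/D = 7.77×10^-4, f = 0.02390, h_3 = f(L/D)V²/2g = 0.008154 m
Series → Q common, losses add: H = Σh = 36.46 m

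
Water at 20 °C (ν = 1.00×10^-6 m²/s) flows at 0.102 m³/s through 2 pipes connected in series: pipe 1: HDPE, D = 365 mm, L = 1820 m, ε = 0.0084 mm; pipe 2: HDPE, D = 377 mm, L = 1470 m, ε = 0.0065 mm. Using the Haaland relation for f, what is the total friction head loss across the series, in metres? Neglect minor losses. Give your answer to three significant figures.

H ≈ 5.75 m

Pipe 1: V = 0.9748 m/s, Re = 3.56×10^5, ε/D = 2.30×10^-5, f = 0.01411, h_1 = f(L/D)V²/2g = 3.408 m
Pipe 2: V = 0.9138 m/s, Re = 3.44×10^5, ε/D = 1.72×10^-5, f = 0.01413, h_2 = f(L/D)V²/2g = 2.345 m
Series → Q common, losses add: H = Σh = 5.754 m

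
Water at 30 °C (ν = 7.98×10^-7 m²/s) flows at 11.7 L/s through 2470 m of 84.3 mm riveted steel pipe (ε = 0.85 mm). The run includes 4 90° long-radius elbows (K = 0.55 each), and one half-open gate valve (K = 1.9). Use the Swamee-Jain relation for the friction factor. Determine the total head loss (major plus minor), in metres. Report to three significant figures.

H_L ≈ 253 m

V = 4Q/(πD²) = 2.096 m/s; V²/2g = 0.2240 m
Re = 2.21×10^5, ε/D = 0.0101 → f = 0.03843 (Swamee-Jain)
Major: h_f = f(L/D)·V²/2g = 0.03843·29300·0.2240 = 252.2 m
Minor: ΣK = 4.10; h_m = ΣK·V²/2g = 0.9183 m
Total H_L = 252.2 + 0.9183 = 253.1 m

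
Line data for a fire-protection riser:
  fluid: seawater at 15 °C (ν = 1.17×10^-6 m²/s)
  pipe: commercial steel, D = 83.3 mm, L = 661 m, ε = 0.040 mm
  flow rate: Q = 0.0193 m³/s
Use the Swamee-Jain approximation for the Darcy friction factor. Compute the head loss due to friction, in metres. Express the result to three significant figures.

h_f ≈ 93.6 m

V = 4Q/(πD²) = 4·0.0193/(π·0.0833²) = 3.541 m/s
Re = VD/ν = 3.541·0.0833/1.17×10^-6 = 2.52×10^5 → turbulent
ε/D = 0.040/83.3 = 4.80×10^-4
Swamee-Jain: f = 0.01846
h_f = f(L/D)V²/(2g) = 0.01846·(661/0.0833)·3.541²/(2·9.81) = 93.62 m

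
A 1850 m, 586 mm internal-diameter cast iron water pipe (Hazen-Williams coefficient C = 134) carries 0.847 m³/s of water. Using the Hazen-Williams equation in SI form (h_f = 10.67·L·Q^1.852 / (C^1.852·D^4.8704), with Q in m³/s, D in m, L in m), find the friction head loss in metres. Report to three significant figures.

h_f ≈ 22.5 m

h_f = 10.67·1850·0.847^1.852 / (134^1.852·0.586^4.8704) = 22.53 m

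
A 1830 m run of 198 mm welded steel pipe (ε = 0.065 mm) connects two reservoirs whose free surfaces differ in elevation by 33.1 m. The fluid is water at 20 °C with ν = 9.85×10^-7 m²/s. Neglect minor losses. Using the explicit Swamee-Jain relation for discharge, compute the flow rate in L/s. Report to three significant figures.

Q ≈ 63.1 L/s

Swamee-Jain (Type II): Q = -0.965·√(gD⁵h_f/L)·ln[ε/(3.7D) + √(3.17ν²L/(gD³h_f))]
√(gD⁵h_f/L) = √(9.81·0.198⁵·33.1/1830) = 0.007348
ε/(3.7D) = 8.87×10^-5; √(3.17ν²L/(gD³h_f)) = 4.73×10^-5
Q = -0.965·0.007348·ln(1.360×10^-4) = 0.06313 m³/s
Check: V = 2.05 m/s, Re = 4.12×10^5, f = 0.01682, h_f = 33.3 m ≈ 33.1 m ✓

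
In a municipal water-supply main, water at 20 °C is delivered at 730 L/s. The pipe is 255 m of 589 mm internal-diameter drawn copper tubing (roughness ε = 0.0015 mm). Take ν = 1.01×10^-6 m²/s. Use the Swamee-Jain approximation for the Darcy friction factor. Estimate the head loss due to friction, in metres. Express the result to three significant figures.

h_f ≈ 1.72 m

V = 4Q/(πD²) = 4·0.730/(π·0.589²) = 2.679 m/s
Re = VD/ν = 2.679·0.589/1.01×10^-6 = 1.56×10^6 → turbulent
ε/D = 0.0015/589 = 2.55×10^-6
Swamee-Jain: f = 0.01087
h_f = f(L/D)V²/(2g) = 0.01087·(255/0.589)·2.679²/(2·9.81) = 1.721 m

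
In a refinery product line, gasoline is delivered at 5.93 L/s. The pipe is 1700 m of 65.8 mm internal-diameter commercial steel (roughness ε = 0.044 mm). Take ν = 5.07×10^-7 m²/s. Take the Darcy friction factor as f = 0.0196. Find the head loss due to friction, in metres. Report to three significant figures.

V = 4Q/(πD²) = 4·0.00593/(π·0.0658²) = 1.744 m/s
h_f = f(L/D)V²/(2g) = 0.01960·(1700/0.0658)·1.744²/(2·9.81) = 78.49 m

h_f ≈ 78.5 m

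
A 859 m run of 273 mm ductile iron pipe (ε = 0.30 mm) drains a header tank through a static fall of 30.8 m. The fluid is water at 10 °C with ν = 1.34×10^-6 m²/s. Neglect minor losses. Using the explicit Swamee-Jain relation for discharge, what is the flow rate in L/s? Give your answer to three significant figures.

Swamee-Jain (Type II): Q = -0.965·√(gD⁵h_f/L)·ln[ε/(3.7D) + √(3.17ν²L/(gD³h_f))]
√(gD⁵h_f/L) = √(9.81·0.273⁵·30.8/859) = 0.02310
ε/(3.7D) = 2.97×10^-4; √(3.17ν²L/(gD³h_f)) = 2.82×10^-5
Q = -0.965·0.02310·ln(3.252×10^-4) = 0.1790 m³/s
Check: V = 3.06 m/s, Re = 6.23×10^5, f = 0.02066, h_f = 31.0 m ≈ 30.8 m ✓

Q ≈ 179 L/s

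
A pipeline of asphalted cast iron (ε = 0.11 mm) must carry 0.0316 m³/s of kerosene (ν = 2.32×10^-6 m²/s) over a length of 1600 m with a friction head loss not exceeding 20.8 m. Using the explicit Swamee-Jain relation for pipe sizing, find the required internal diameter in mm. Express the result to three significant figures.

D ≈ 170 mm

Swamee-Jain (Type III): D = 0.66·[ε^1.25·(LQ²/(gh_f))^4.75 + ν·Q^9.4·(L/(gh_f))^5.2]^0.04
LQ²/(gh_f) = 0.007830; L/(gh_f) = 7.841
Term 1 = ε^1.25·(…)^4.75 = 1.11×10^-15; Term 2 = ν·Q^9.4·(…)^5.2 = 8.19×10^-16
D = 0.66·(1.11×10^-15 + 8.19×10^-16)^0.04 = 0.1702 m = 170 mm
Check: V = 1.39 m/s, Re = 1.02×10^5, f = 0.02098, h_f = 19.4 m ≈ 20.8 m ✓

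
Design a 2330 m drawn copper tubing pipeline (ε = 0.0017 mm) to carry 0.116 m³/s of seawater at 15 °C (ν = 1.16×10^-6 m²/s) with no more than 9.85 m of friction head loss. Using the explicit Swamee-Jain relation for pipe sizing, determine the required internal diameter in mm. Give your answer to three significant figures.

D ≈ 330 mm

Swamee-Jain (Type III): D = 0.66·[ε^1.25·(LQ²/(gh_f))^4.75 + ν·Q^9.4·(L/(gh_f))^5.2]^0.04
LQ²/(gh_f) = 0.3245; L/(gh_f) = 24.11
Term 1 = ε^1.25·(…)^4.75 = 2.92×10^-10; Term 2 = ν·Q^9.4·(…)^5.2 = 2.87×10^-8
D = 0.66·(2.92×10^-10 + 2.87×10^-8)^0.04 = 0.3296 m = 330 mm
Check: V = 1.36 m/s, Re = 3.86×10^5, f = 0.01379, h_f = 9.18 m ≈ 9.85 m ✓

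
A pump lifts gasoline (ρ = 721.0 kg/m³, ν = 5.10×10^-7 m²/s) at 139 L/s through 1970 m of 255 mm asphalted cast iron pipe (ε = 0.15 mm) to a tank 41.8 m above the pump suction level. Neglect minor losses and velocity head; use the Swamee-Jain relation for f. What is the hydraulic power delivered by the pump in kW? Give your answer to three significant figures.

P_hyd ≈ 92.0 kW

V = 4Q/(πD²) = 2.722 m/s; Re = 1.36×10^6; ε/D = 5.88×10^-4; f = 0.01774
h_f = f(L/D)V²/2g = 51.75 m
Total head H = z + h_f = 41.8 + 51.75 = 93.55 m
P_hyd = ρgQH = 721.0·9.81·0.139·93.55 = 91.98 kW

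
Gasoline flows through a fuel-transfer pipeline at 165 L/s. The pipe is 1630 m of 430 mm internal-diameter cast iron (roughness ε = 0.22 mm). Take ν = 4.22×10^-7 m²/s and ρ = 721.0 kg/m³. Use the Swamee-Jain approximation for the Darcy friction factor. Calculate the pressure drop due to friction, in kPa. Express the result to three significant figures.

Δp ≈ 30.5 kPa

V = 4Q/(πD²) = 4·0.165/(π·0.430²) = 1.136 m/s
Re = VD/ν = 1.136·0.430/4.22×10^-7 = 1.16×10^6 → turbulent
ε/D = 0.22/430 = 5.12×10^-4
Swamee-Jain: f = 0.01731
h_f = f(L/D)V²/(2g) = 0.01731·(1630/0.430)·1.136²/(2·9.81) = 4.317 m
Δp = ρg·h_f = 721.0·9.81·4.317 = 30.53 kPa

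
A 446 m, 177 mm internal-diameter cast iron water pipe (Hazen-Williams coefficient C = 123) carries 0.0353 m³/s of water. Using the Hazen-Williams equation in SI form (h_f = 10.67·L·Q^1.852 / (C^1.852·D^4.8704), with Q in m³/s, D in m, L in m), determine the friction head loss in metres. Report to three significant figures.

h_f = 10.67·446·0.0353^1.852 / (123^1.852·0.177^4.8704) = 6.028 m

h_f ≈ 6.03 m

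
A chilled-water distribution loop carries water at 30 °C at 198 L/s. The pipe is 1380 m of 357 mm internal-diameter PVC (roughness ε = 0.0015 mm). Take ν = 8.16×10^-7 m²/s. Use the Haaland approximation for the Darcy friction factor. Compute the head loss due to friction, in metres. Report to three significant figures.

V = 4Q/(πD²) = 4·0.198/(π·0.357²) = 1.978 m/s
Re = VD/ν = 1.978·0.357/8.16×10^-7 = 8.65×10^5 → turbulent
ε/D = 0.0015/357 = 4.20×10^-6
Haaland: f = 0.01194
h_f = f(L/D)V²/(2g) = 0.01194·(1380/0.357)·1.978²/(2·9.81) = 9.202 m

h_f ≈ 9.20 m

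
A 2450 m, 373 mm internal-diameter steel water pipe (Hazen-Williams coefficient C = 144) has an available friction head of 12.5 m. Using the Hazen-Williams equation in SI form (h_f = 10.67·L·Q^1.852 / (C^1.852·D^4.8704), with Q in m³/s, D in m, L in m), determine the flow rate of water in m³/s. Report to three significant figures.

Q ≈ 0.173 m³/s

Rearranging: Q = [h_f·C^1.852·D^4.8704 / (10.67·L)]^(1/1.852)
Q = [12.5·144^1.852·0.373^4.8704 / (10.67·2450)]^0.540 = 0.1734 m³/s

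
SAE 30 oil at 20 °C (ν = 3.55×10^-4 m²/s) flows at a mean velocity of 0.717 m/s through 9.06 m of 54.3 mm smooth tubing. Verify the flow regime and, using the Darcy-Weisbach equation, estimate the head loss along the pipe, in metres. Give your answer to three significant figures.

Re = VD/ν = 0.717·0.05430/3.55×10^-4 = 110 → laminar (Re < 2300)
f = 64/Re = 0.5836
h_f = f(L/D)V²/(2g) = 0.5836·(9.06/0.05430)·0.717²/(2·9.81) = 2.551 m

h_f ≈ 2.55 m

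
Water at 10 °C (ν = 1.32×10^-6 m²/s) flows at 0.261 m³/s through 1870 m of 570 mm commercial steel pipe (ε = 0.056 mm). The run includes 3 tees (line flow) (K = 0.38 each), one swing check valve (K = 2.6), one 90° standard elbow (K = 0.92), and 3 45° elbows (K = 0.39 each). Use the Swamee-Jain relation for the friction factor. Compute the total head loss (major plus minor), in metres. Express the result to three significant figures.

H_L ≈ 2.88 m

V = 4Q/(πD²) = 1.023 m/s; V²/2g = 0.05332 m
Re = 4.42×10^5, ε/D = 9.82×10^-5 → f = 0.01466 (Swamee-Jain)
Major: h_f = f(L/D)·V²/2g = 0.01466·3281·0.05332 = 2.565 m
Minor: ΣK = 5.83; h_m = ΣK·V²/2g = 0.3109 m
Total H_L = 2.565 + 0.3109 = 2.876 m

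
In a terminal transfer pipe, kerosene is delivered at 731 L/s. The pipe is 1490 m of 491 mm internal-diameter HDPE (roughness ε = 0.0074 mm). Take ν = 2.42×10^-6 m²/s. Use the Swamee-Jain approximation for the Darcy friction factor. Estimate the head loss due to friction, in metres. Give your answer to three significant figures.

V = 4Q/(πD²) = 4·0.731/(π·0.491²) = 3.861 m/s
Re = VD/ν = 3.861·0.491/2.42×10^-6 = 7.83×10^5 → turbulent
ε/D = 0.0074/491 = 1.51×10^-5
Swamee-Jain: f = 0.01241
h_f = f(L/D)V²/(2g) = 0.01241·(1490/0.491)·3.861²/(2·9.81) = 28.62 m

h_f ≈ 28.6 m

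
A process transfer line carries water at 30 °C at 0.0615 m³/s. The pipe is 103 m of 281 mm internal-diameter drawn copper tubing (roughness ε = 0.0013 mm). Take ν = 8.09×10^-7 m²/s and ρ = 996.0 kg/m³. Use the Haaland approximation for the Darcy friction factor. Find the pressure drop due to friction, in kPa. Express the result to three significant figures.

Δp ≈ 2.52 kPa

V = 4Q/(πD²) = 4·0.0615/(π·0.281²) = 0.9917 m/s
Re = VD/ν = 0.9917·0.281/8.09×10^-7 = 3.44×10^5 → turbulent
ε/D = 0.0013/281 = 4.63×10^-6
Haaland: f = 0.01402
h_f = f(L/D)V²/(2g) = 0.01402·(103/0.281)·0.9917²/(2·9.81) = 0.2576 m
Δp = ρg·h_f = 996.0·9.81·0.2576 = 2.517 kPa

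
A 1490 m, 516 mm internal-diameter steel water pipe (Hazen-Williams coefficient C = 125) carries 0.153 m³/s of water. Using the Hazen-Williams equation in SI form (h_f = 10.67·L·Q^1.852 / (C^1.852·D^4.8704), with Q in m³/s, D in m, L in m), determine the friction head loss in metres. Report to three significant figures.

h_f = 10.67·1490·0.153^1.852 / (125^1.852·0.516^4.8704) = 1.612 m

h_f ≈ 1.61 m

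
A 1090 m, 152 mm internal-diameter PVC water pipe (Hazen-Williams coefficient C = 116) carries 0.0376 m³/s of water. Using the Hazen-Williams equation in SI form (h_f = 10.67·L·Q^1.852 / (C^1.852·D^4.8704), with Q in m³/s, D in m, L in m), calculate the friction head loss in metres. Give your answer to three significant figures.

h_f ≈ 38.7 m

h_f = 10.67·1090·0.0376^1.852 / (116^1.852·0.152^4.8704) = 38.74 m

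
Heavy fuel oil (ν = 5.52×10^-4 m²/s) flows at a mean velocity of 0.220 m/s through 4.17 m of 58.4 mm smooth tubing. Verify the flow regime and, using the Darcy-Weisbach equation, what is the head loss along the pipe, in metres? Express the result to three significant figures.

Re = VD/ν = 0.220·0.05840/5.52×10^-4 = 23.3 → laminar (Re < 2300)
f = 64/Re = 2.750
h_f = f(L/D)V²/(2g) = 2.750·(4.17/0.05840)·0.220²/(2·9.81) = 0.4843 m

h_f ≈ 0.484 m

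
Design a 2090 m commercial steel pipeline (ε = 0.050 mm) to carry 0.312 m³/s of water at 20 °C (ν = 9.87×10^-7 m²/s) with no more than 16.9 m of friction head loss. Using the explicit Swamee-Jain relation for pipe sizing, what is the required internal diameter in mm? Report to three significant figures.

Swamee-Jain (Type III): D = 0.66·[ε^1.25·(LQ²/(gh_f))^4.75 + ν·Q^9.4·(L/(gh_f))^5.2]^0.04
LQ²/(gh_f) = 1.227; L/(gh_f) = 12.61
Term 1 = ε^1.25·(…)^4.75 = 1.11×10^-5; Term 2 = ν·Q^9.4·(…)^5.2 = 9.17×10^-6
D = 0.66·(1.11×10^-5 + 9.17×10^-6)^0.04 = 0.4284 m = 428 mm
Check: V = 2.16 m/s, Re = 9.40×10^5, f = 0.01381, h_f = 16.1 m ≈ 16.9 m ✓

D ≈ 428 mm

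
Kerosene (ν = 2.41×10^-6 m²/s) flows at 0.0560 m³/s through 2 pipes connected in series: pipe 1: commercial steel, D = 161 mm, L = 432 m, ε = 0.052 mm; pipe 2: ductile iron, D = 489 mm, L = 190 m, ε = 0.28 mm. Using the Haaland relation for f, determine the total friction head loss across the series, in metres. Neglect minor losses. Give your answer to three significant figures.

H ≈ 18.5 m

Pipe 1: V = 2.751 m/s, Re = 1.84×10^5, ε/D = 3.23×10^-4, f = 0.01781, h_1 = f(L/D)V²/2g = 18.43 m
Pipe 2: V = 0.2982 m/s, Re = 6.05×10^4, ε/D = 5.73×10^-4, f = 0.02181, h_2 = f(L/D)V²/2g = 0.03840 m
Series → Q common, losses add: H = Σh = 18.47 m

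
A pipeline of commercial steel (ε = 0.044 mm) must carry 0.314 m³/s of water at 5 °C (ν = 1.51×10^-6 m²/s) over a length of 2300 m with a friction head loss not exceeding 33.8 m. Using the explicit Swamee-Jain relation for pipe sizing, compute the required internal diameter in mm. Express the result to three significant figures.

Swamee-Jain (Type III): D = 0.66·[ε^1.25·(LQ²/(gh_f))^4.75 + ν·Q^9.4·(L/(gh_f))^5.2]^0.04
LQ²/(gh_f) = 0.6839; L/(gh_f) = 6.937
Term 1 = ε^1.25·(…)^4.75 = 5.90×10^-7; Term 2 = ν·Q^9.4·(…)^5.2 = 6.67×10^-7
D = 0.66·(5.90×10^-7 + 6.67×10^-7)^0.04 = 0.3833 m = 383 mm
Check: V = 2.72 m/s, Re = 6.91×10^5, f = 0.01416, h_f = 32.1 m ≈ 33.8 m ✓

D ≈ 383 mm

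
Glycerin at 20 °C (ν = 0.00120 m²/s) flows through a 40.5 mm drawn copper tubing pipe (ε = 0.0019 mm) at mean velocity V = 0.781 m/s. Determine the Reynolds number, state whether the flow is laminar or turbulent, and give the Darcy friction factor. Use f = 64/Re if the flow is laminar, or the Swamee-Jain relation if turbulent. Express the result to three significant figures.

Re = VD/ν = 0.7810·0.0405/0.00120 = 26.4
Re < 2300 → laminar → f = 64/Re = 2.428

Re ≈ 26.4; laminar; f = 64/Re ≈ 2.43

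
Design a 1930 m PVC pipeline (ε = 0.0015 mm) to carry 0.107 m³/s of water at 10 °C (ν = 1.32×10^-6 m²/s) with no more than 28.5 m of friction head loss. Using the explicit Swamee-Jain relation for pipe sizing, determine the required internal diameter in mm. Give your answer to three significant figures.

Swamee-Jain (Type III): D = 0.66·[ε^1.25·(LQ²/(gh_f))^4.75 + ν·Q^9.4·(L/(gh_f))^5.2]^0.04
LQ²/(gh_f) = 0.07903; L/(gh_f) = 6.903
Term 1 = ε^1.25·(…)^4.75 = 3.05×10^-13; Term 2 = ν·Q^9.4·(…)^5.2 = 2.29×10^-11
D = 0.66·(3.05×10^-13 + 2.29×10^-11)^0.04 = 0.2478 m = 248 mm
Check: V = 2.22 m/s, Re = 4.16×10^5, f = 0.01362, h_f = 26.6 m ≈ 28.5 m ✓

D ≈ 248 mm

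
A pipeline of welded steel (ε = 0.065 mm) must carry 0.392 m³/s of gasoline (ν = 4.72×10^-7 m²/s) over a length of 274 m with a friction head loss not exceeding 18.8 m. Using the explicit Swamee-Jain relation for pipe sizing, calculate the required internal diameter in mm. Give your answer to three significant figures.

D ≈ 309 mm

Swamee-Jain (Type III): D = 0.66·[ε^1.25·(LQ²/(gh_f))^4.75 + ν·Q^9.4·(L/(gh_f))^5.2]^0.04
LQ²/(gh_f) = 0.2283; L/(gh_f) = 1.486
Term 1 = ε^1.25·(…)^4.75 = 5.24×10^-9; Term 2 = ν·Q^9.4·(…)^5.2 = 5.56×10^-10
D = 0.66·(5.24×10^-9 + 5.56×10^-10)^0.04 = 0.3091 m = 309 mm
Check: V = 5.22 m/s, Re = 3.42×10^6, f = 0.01423, h_f = 17.6 m ≈ 18.8 m ✓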